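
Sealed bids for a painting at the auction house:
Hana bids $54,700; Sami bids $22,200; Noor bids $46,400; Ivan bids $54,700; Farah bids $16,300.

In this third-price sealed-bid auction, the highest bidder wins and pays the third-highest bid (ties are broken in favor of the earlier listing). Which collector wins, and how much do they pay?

Hana pays $46,400

Rule: the highest bidder wins and pays the third-highest bid.
Sorting bids: 54,700 (Hana) > 54,700 (Ivan) > 46,400 (Noor) > 22,200 (Sami) > 16,300 (Farah)
Hana and Ivan tie at $54,700; tie-break gives it to Hana.
Hana is highest; pays the third-highest bid, $46,400.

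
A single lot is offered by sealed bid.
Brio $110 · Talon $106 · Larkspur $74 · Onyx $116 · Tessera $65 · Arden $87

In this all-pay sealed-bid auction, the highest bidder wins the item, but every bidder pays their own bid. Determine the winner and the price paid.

Onyx pays $116

Bids ranked: 116 (Onyx) > 110 (Brio) > 106 (Talon) > 87 (Arden) > 74 (Larkspur) > 65 (Tessera)
Onyx wins with the top bid; all bids are sunk regardless.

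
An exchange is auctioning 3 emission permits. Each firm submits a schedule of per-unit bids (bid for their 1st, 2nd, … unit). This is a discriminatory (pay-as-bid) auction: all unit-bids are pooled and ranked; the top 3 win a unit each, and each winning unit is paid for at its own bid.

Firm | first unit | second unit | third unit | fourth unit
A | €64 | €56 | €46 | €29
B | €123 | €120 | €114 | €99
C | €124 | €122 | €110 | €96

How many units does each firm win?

B 1, C 2

All unit-bids, highest first — top 3: 124 (C-1), 123 (B-1), 122 (C-2)
Next rejected bid: €120 (not a price — pay-as-bid).
Allocation: B 1, C 2.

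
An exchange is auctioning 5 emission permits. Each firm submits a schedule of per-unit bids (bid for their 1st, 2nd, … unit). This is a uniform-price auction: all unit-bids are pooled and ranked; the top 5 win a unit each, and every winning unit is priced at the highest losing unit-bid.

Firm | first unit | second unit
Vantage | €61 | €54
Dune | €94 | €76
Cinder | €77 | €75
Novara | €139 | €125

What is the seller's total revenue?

Total revenue: €375

Merging the schedules and taking the best 5: 139 (Novara-1), 125 (Novara-2), 94 (Dune-1), 77 (Cinder-1), 76 (Dune-2)
The (k+1)-th unit-bid is €75.
Allocation: Cinder 1, Dune 2, Novara 2. Every unit priced at €75.
Revenue = 5 × 75 = €375.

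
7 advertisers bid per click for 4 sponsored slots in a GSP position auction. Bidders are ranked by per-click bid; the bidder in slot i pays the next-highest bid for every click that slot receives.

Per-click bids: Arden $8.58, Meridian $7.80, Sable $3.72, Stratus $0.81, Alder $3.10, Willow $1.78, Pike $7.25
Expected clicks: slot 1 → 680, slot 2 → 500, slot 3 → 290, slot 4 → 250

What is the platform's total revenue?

Per-click bids in order: $8.58 (Arden) > $7.80 (Meridian) > $7.25 (Pike) > $3.72 (Sable) > $3.10 (Alder) > …
Slot 1: Arden pays $7.80 × 680 = $5304.00
Slot 2: Meridian pays $7.25 × 500 = $3625.00
Slot 3: Pike pays $3.72 × 290 = $1078.80
Slot 4: Sable pays $3.10 × 250 = $775.00
Total = $10782.80

Total revenue: $10782.80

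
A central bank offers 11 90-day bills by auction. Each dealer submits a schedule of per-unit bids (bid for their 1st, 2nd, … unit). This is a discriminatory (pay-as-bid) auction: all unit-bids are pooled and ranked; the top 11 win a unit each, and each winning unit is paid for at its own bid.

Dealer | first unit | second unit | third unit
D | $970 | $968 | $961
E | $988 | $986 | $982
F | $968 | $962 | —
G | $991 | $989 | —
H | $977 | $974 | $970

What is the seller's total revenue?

Total revenue: $10,763

All unit-bids, highest first — top 11: 991 (G-1), 989 (G-2), 988 (E-1), 986 (E-2), 982 (E-3), 977 (H-1), 974 (H-2), 970 (D-1), 970 (H-3), 968 (D-2), 968 (F-1)
Next rejected bid: $962 (not a price — pay-as-bid).
Each winning unit pays its own bid.
Revenue = 991 + 989 + 988 + 986 + 982 + 977 + 974 + 970 + 970 + 968 + 968 = $10,763.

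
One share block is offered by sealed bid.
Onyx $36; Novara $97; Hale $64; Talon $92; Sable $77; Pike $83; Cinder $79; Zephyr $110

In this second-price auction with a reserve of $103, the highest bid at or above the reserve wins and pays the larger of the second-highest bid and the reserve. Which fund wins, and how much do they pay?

Zephyr pays $103

Rule: the highest bid at or above the reserve wins and pays the larger of the second-highest bid and the reserve.
Bids in order: 110 (Zephyr) > 97 (Novara) > 92 (Talon) > 83 (Pike) > 79 (Cinder) > 77 (Sable) > …
Highest eligible bid: Zephyr at $110.
Second-highest bid $97 is below the reserve $103, so the reserve binds → payment $103.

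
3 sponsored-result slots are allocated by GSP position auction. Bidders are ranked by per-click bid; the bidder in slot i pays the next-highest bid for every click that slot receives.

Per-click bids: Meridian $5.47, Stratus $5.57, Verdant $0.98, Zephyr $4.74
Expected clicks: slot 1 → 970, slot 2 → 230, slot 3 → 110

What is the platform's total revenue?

Total revenue: $6503.90

Per-click bids in order: $5.57 (Stratus) > $5.47 (Meridian) > $4.74 (Zephyr) > $0.98 (Verdant)
Slot 1: Stratus pays $5.47 × 970 = $5305.90
Slot 2: Meridian pays $4.74 × 230 = $1090.20
Slot 3: Zephyr pays $0.98 × 110 = $107.80
Total = $6503.90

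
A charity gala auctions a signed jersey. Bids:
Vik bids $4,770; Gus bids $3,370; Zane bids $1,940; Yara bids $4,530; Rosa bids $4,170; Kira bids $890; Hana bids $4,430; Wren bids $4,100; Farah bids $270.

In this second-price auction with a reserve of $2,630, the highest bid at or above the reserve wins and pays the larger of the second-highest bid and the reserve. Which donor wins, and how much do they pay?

Vik pays $4,530

Rule: the highest bid at or above the reserve wins and pays the larger of the second-highest bid and the reserve.
Bids in order: 4,770 (Vik) > 4,530 (Yara) > 4,430 (Hana) > 4,170 (Rosa) > 4,100 (Wren) > 3,370 (Gus) > …
Vik has the top bid at or above the reserve ($4,770).
Second-highest bid $4,530 exceeds the reserve $2,630 → payment $4,530.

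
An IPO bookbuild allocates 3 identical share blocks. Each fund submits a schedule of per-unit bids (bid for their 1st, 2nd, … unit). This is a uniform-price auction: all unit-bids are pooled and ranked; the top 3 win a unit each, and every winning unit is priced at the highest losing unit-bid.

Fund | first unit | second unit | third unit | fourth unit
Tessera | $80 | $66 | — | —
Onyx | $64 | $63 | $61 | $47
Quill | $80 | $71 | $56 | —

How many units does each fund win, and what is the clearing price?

Quill 2, Tessera 1; clearing price $66

Pooled unit-bids ranked (top 3): 80 (Tessera-1), 80 (Quill-1), 71 (Quill-2)
Highest rejected unit-bid = $66.
Allocation: Quill 2, Tessera 1.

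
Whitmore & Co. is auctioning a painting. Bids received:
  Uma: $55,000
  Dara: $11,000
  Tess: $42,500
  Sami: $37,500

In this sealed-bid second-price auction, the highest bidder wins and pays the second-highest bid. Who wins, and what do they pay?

Bids in order: 55,000 (Uma) > 42,500 (Tess) > 37,500 (Sami) > 11,000 (Dara)
Uma wins with the highest bid; price is set by the runner-up at $42,500.

Uma pays $42,500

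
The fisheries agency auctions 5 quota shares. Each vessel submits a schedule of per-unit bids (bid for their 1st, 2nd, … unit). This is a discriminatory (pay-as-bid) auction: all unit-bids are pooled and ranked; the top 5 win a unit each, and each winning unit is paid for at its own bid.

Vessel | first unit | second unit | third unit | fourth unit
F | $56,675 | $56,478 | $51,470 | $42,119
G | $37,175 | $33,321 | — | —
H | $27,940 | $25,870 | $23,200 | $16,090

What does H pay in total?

Merging the schedules and taking the best 5: 56,675 (F-1), 56,478 (F-2), 51,470 (F-3), 42,119 (F-4), 37,175 (G-1)
Next rejected bid: $33,321 (not a price — pay-as-bid).
H wins no units.

H pays $0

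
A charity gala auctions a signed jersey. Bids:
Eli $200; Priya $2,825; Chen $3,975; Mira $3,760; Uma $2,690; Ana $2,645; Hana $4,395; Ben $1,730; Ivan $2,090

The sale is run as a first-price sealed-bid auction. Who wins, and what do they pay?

Rule: the highest bidder wins and pays their own bid.
Sorting bids: 4,395 (Hana) > 3,975 (Chen) > 3,760 (Mira) > 2,825 (Priya) > 2,690 (Uma) > 2,645 (Ana) > …
Hana has the highest bid and pays exactly that: $4,395.

Hana pays $4,395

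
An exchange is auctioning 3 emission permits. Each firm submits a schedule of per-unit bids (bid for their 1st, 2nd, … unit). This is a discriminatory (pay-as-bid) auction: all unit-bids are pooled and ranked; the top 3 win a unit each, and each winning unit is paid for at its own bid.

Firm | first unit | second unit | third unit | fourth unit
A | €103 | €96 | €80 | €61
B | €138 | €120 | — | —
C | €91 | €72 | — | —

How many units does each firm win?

Merging the schedules and taking the best 3: 138 (B-1), 120 (B-2), 103 (A-1)
Next rejected bid: €96 (not a price — pay-as-bid).
Allocation: A 1, B 2.

A 1, B 2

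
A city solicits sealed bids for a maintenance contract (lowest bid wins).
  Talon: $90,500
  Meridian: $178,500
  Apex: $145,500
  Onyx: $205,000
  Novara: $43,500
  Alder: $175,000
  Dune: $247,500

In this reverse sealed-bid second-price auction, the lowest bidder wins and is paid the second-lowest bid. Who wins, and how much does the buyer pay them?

Rule: the lowest bidder wins and is paid the second-lowest bid.
Sorting bids: 43,500 (Novara) < 90,500 (Talon) < 145,500 (Apex) < 175,000 (Alder) < 178,500 (Meridian) < 205,000 (Onyx) < …
Second-price: Novara is paid Talon's bid of $90,500.

Novara is paid $90,500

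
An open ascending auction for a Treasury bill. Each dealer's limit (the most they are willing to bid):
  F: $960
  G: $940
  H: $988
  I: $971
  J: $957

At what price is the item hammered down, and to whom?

H wins at $971

Limits in order: 988 (H) > 971 (I) > 960 (F) > 957 (J) > 940 (G)
I is the last rival to drop out, at $971; H remains and wins at that price.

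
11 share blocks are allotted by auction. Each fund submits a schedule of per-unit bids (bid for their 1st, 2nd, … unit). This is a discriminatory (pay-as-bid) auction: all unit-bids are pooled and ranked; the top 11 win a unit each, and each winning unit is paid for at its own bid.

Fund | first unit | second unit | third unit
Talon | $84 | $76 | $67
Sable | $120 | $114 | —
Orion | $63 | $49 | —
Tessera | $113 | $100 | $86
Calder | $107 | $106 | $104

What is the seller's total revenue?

Total revenue: $1,077

Pooled unit-bids ranked (top 11): 120 (Sable-1), 114 (Sable-2), 113 (Tessera-1), 107 (Calder-1), 106 (Calder-2), 104 (Calder-3), 100 (Tessera-2), 86 (Tessera-3), 84 (Talon-1), 76 (Talon-2), 67 (Talon-3)
Next rejected bid: $63 (not a price — pay-as-bid).
Each winning unit pays its own bid.
Revenue = 120 + 114 + 113 + 107 + 106 + 104 + 100 + 86 + 84 + 76 + 67 = $1,077.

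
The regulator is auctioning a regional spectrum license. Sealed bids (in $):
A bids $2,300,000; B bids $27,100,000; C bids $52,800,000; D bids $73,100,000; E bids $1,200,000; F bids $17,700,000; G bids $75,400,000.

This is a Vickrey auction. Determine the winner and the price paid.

G pays $73,100,000

Vickrey auction: the highest bidder wins and pays the second-highest bid.
Sorting bids: 75,400,000 (G) > 73,100,000 (D) > 52,800,000 (C) > 27,100,000 (B) > 17,700,000 (F) > 2,300,000 (A) > …
G is highest; pays the second-highest bid, $73,100,000.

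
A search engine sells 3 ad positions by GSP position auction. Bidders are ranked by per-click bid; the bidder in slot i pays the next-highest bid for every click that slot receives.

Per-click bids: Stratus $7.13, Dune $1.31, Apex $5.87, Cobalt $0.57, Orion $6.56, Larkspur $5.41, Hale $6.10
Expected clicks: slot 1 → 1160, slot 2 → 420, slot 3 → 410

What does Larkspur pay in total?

Per-click bids in order: $7.13 (Stratus) > $6.56 (Orion) > $6.10 (Hale) > $5.87 (Apex) > …
Larkspur ranks below slot 3 → no slot, pays nothing.

Larkspur pays $0.00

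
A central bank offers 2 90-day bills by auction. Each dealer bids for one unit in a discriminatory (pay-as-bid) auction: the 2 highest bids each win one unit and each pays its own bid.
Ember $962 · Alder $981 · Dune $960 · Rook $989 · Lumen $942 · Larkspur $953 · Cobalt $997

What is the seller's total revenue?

Ordering the bids: 997 (Cobalt), 989 (Rook), 981 (Alder), 962 (Ember), …
The 2 highest are Cobalt, Rook.
Total revenue = 997 + 989 = $1,986.

Total revenue: $1,986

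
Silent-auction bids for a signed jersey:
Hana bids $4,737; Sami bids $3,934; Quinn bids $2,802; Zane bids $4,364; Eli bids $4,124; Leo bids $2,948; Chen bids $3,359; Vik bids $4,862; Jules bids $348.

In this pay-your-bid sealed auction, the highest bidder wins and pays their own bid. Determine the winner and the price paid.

Pay-your-bid sealed auction: the highest bidder wins and pays their own bid.
Bids in order: 4,862 (Vik) > 4,737 (Hana) > 4,364 (Zane) > 4,124 (Eli) > 3,934 (Sami) > 3,359 (Chen) > …
First-price: Vik pays what they bid, $4,862.

Vik pays $4,862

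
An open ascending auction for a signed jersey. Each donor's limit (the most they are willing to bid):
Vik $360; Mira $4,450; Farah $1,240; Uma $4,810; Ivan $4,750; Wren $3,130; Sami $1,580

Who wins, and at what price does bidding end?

Uma wins at $4,750

Rule: the price rises until one bidder remains; the winner pays the price at which the last rival dropped out.
Sorting limits: 4,810 (Uma) > 4,750 (Ivan) > 4,450 (Mira) > 3,130 (Wren) > 1,580 (Sami) > 1,240 (Farah) > …
Bidding ends when Ivan exits at $4,750; Uma takes it.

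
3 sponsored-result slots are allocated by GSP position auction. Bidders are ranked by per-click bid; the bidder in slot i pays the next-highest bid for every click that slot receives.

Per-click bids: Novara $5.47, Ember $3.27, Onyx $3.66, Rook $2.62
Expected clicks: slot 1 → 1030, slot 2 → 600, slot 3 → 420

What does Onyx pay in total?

Onyx pays $1962.00

Ranked by bid: $5.47 (Novara) > $3.66 (Onyx) > $3.27 (Ember) > $2.62 (Rook)
Onyx holds slot 2 → pays next bid $3.27 × 600 clicks = $1962.00.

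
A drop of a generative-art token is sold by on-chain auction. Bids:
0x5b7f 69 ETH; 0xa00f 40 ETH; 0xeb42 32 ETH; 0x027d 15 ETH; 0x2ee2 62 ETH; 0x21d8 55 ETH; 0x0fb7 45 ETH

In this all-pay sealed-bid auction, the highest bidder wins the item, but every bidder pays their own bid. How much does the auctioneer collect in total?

Bids in order: 69 (0x5b7f) > 62 (0x2ee2) > 55 (0x21d8) > 45 (0x0fb7) > 40 (0xa00f) > 32 (0xeb42) > …
Every bidder forfeits their bid regardless of winning.
Revenue = 69 + 40 + 32 + 15 + 62 + 55 + 45 = 318 ETH.

Total revenue: 318 ETH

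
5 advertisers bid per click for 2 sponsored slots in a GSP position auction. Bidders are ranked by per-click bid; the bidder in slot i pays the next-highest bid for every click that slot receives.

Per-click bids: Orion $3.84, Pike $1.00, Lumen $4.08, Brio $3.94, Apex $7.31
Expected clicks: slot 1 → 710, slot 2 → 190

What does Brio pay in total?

Ranked by bid: $7.31 (Apex) > $4.08 (Lumen) > $3.94 (Brio) > …
Brio ranks below slot 2 → no slot, pays nothing.

Brio pays $0.00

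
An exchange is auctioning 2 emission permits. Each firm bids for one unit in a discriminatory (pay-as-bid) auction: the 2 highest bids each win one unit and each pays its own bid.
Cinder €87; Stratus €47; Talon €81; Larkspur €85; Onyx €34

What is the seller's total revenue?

Sorting: 87 (Cinder), 85 (Larkspur), 81 (Talon), 47 (Stratus), …
Top 2: Cinder, Larkspur.
Total revenue = 87 + 85 = €172.

Total revenue: €172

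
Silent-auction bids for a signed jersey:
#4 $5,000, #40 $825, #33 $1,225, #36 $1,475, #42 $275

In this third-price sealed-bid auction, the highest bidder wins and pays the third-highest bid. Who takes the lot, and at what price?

#4 pays $1,225

Bids ranked: 5,000 (#4) > 1,475 (#36) > 1,225 (#33) > 825 (#40) > 275 (#42)
#4 is highest; pays the third-highest bid, $1,225.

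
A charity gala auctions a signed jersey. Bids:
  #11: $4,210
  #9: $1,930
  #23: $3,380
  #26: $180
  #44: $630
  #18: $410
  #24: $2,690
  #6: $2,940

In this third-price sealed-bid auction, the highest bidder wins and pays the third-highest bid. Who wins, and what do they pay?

Sorting bids: 4,210 (#11) > 3,380 (#23) > 2,940 (#6) > 2,690 (#24) > 1,930 (#9) > 630 (#44) > …
#11 wins; payment is bid #3 in the ranking = $2,940.

#11 pays $2,940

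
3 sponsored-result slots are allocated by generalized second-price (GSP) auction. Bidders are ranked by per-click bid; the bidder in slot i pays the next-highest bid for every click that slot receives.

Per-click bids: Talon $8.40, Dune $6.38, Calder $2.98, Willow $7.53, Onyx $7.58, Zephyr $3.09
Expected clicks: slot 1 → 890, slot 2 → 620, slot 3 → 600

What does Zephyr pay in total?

Zephyr pays $0.00

Per-click bids in order: $8.40 (Talon) > $7.58 (Onyx) > $7.53 (Willow) > $6.38 (Dune) > …
Zephyr ranks below slot 3 → no slot, pays nothing.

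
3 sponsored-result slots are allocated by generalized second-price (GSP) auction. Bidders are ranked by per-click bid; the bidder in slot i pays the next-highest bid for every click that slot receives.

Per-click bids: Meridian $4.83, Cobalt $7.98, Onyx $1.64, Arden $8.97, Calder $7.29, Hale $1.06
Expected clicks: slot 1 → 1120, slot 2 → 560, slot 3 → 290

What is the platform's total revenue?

Total revenue: $14420.70

Ranked by bid: $8.97 (Arden) > $7.98 (Cobalt) > $7.29 (Calder) > $4.83 (Meridian) > …
Slot 1: Arden pays $7.98 × 1120 = $8937.60
Slot 2: Cobalt pays $7.29 × 560 = $4082.40
Slot 3: Calder pays $4.83 × 290 = $1400.70
Total = $14420.70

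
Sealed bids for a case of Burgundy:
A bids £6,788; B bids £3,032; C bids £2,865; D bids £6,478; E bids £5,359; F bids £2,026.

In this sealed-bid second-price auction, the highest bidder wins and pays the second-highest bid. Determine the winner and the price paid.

A pays £6,478

Bids ranked: 6,788 (A) > 6,478 (D) > 5,359 (E) > 3,032 (B) > 2,865 (C) > 2,026 (F)
Second-price: A pays D's bid of £6,478.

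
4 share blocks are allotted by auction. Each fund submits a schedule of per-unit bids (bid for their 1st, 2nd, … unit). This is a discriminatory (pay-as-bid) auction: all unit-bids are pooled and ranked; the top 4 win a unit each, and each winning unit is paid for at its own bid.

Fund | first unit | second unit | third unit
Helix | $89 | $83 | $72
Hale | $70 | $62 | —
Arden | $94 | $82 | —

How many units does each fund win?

Arden 2, Helix 2

Pooled unit-bids ranked (top 4): 94 (Arden-1), 89 (Helix-1), 83 (Helix-2), 82 (Arden-2)
Next rejected bid: $72 (not a price — pay-as-bid).
Allocation: Arden 2, Helix 2.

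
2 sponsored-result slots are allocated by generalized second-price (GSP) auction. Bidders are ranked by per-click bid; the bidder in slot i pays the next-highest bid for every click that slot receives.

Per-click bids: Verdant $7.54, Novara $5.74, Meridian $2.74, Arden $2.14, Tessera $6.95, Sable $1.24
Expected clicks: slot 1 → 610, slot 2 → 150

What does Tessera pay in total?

Sorting advertisers: $7.54 (Verdant) > $6.95 (Tessera) > $5.74 (Novara) > …
Tessera holds slot 2 → pays next bid $5.74 × 150 clicks = $861.00.

Tessera pays $861.00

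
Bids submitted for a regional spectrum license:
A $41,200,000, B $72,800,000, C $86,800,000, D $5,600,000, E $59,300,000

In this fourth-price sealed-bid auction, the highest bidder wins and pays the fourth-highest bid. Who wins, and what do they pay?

Bids in order: 86,800,000 (C) > 72,800,000 (B) > 59,300,000 (E) > 41,200,000 (A) > 5,600,000 (D)
C wins; payment is bid #4 in the ranking = $41,200,000.

C pays $41,200,000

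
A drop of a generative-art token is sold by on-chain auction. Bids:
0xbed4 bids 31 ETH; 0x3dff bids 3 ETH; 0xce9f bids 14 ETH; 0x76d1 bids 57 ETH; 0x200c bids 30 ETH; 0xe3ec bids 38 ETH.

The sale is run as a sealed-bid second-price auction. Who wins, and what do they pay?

0x76d1 pays 38 ETH

Sealed-bid second-price auction: the highest bidder wins and pays the second-highest bid.
Bids in order: 57 (0x76d1) > 38 (0xe3ec) > 31 (0xbed4) > 30 (0x200c) > 14 (0xce9f) > 3 (0x3dff)
0x76d1 is highest; pays the second-highest bid, 38 ETH.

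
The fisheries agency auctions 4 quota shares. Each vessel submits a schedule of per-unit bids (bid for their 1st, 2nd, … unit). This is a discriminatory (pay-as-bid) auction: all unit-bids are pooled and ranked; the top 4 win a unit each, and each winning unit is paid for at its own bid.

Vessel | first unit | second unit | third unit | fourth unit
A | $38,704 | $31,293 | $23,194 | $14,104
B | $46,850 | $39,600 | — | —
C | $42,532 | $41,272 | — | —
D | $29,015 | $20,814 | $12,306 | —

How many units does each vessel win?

B 2, C 2

Merging the schedules and taking the best 4: 46,850 (B-1), 42,532 (C-1), 41,272 (C-2), 39,600 (B-2)
Next rejected bid: $38,704 (not a price — pay-as-bid).
Allocation: B 2, C 2.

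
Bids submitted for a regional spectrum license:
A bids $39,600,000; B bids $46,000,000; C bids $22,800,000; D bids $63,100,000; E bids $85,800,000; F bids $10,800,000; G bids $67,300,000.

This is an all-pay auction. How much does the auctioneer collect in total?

Total revenue: $335,400,000

Bids ranked: 85,800,000 (E) > 67,300,000 (G) > 63,100,000 (D) > 46,000,000 (B) > 39,600,000 (A) > 22,800,000 (C) > …
E wins with the top bid; all bids are sunk regardless.
Every bidder forfeits their bid regardless of winning.
Revenue = 39,600,000 + 46,000,000 + 22,800,000 + 63,100,000 + 85,800,000 + 10,800,000 + 67,300,000 = $335,400,000.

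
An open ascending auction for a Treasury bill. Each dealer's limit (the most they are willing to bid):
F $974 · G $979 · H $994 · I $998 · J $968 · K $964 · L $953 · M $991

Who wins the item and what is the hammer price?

I wins at $994

Rule: the price rises until one bidder remains; the winner pays the price at which the last rival dropped out.
Sorting limits: 998 (I) > 994 (H) > 991 (M) > 979 (G) > 974 (F) > 968 (J) > …
Bidding ends when H exits at $994; I takes it.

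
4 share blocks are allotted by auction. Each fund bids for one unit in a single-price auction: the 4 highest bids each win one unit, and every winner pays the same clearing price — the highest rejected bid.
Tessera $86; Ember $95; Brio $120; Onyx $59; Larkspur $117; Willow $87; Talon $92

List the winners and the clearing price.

Brio, Larkspur, Ember, Talon; each pays $87

Ordering the bids: 120 (Brio), 117 (Larkspur), 95 (Ember), 92 (Talon), 87 (Willow), 86 (Tessera), …
The 4 highest are Brio, Larkspur, Ember, Talon.
First losing bid is Willow's $87, which sets the uniform price.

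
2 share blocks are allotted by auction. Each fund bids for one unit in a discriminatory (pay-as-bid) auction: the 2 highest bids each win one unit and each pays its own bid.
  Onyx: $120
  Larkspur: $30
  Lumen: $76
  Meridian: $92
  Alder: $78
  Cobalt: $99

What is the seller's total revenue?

Sorting: 120 (Onyx), 99 (Cobalt), 92 (Meridian), 78 (Alder), …
The 2 highest are Onyx, Cobalt.
Total revenue = 120 + 99 = $219.

Total revenue: $219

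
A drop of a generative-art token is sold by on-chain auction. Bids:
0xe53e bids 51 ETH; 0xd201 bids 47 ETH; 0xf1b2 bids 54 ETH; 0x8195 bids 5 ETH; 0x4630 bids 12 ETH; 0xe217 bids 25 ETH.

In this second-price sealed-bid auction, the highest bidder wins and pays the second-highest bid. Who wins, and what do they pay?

0xf1b2 pays 51 ETH

Bids ranked: 54 (0xf1b2) > 51 (0xe53e) > 47 (0xd201) > 25 (0xe217) > 12 (0x4630) > 5 (0x8195)
Second-price: 0xf1b2 pays 0xe53e's bid of 51 ETH.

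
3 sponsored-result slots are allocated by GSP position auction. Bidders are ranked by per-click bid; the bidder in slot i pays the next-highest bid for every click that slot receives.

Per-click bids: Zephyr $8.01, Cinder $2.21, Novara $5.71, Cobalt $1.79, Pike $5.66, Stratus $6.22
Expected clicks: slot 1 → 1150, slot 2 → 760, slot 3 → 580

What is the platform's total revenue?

Total revenue: $14775.40

Per-click bids in order: $8.01 (Zephyr) > $6.22 (Stratus) > $5.71 (Novara) > $5.66 (Pike) > …
Slot 1: Zephyr pays $6.22 × 1150 = $7153.00
Slot 2: Stratus pays $5.71 × 760 = $4339.60
Slot 3: Novara pays $5.66 × 580 = $3282.80
Total = $14775.40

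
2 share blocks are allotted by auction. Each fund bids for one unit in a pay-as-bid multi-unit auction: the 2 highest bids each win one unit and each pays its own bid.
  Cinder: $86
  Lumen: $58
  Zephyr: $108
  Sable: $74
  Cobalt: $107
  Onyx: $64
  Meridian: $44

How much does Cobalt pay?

Cobalt pays $107

Sorting: 108 (Zephyr), 107 (Cobalt), 86 (Cinder), 74 (Sable), …
The 2 highest are Zephyr, Cobalt.
Cobalt wins → own bid $107.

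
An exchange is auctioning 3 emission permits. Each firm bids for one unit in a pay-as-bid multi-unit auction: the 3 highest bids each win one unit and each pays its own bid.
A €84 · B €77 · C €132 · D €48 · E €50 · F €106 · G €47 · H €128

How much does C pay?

Ordering the bids: 132 (C), 128 (H), 106 (F), 84 (A), 77 (B), …
Winners (3 units): C, H, F.
C wins → own bid €132.

C pays €132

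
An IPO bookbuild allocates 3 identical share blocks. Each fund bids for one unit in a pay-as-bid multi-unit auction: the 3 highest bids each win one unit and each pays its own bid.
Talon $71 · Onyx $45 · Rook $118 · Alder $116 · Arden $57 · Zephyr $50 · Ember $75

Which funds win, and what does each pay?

Rook $118, Alder $116, Ember $75

Ordering the bids: 118 (Rook), 116 (Alder), 75 (Ember), 71 (Talon), 57 (Arden), …
Winners (3 units): Rook, Alder, Ember.
Each winner pays its own bid: Rook $118, Alder $116, Ember $75.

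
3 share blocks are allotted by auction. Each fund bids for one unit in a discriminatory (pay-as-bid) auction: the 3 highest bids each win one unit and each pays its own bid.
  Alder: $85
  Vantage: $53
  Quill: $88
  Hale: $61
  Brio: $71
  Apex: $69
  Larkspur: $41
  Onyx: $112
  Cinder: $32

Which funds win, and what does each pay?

Onyx $112, Quill $88, Alder $85

Bids ranked high→low: 112 (Onyx), 88 (Quill), 85 (Alder), 71 (Brio), 69 (Apex), …
Top 3: Onyx, Quill, Alder.
Each winner pays its own bid: Onyx $112, Quill $88, Alder $85.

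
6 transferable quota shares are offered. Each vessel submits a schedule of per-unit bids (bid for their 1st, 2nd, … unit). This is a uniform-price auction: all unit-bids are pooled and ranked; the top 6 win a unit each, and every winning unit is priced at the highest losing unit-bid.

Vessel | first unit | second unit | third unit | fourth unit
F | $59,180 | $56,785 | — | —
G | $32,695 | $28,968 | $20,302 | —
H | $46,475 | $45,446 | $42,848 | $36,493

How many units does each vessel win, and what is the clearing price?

F 2, H 4; clearing price $32,695

All unit-bids, highest first — top 6: 59,180 (F-1), 56,785 (F-2), 46,475 (H-1), 45,446 (H-2), 42,848 (H-3), 36,493 (H-4)
First bid not allocated: $32,695.
Allocation: F 2, H 4.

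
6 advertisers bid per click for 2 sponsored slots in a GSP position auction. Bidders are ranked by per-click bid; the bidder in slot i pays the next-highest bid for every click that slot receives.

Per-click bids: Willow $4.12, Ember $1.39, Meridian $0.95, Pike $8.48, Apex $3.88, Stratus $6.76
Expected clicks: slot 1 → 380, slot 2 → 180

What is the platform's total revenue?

Total revenue: $3310.40

Per-click bids in order: $8.48 (Pike) > $6.76 (Stratus) > $4.12 (Willow) > …
Slot 1: Pike pays $6.76 × 380 = $2568.80
Slot 2: Stratus pays $4.12 × 180 = $741.60
Total = $3310.40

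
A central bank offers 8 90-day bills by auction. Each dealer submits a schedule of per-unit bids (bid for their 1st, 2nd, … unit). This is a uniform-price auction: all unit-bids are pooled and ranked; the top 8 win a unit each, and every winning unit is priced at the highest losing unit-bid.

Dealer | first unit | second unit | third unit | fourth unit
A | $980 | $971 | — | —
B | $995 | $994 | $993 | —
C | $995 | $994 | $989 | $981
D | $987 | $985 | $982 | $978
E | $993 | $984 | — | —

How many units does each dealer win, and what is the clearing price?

B 3, C 3, D 1, E 1; clearing price $985

All unit-bids, highest first — top 8: 995 (B-1), 995 (C-1), 994 (B-2), 994 (C-2), 993 (B-3), 993 (E-1), 989 (C-3), 987 (D-1)
Highest rejected unit-bid = $985.
Allocation: B 3, C 3, D 1, E 1.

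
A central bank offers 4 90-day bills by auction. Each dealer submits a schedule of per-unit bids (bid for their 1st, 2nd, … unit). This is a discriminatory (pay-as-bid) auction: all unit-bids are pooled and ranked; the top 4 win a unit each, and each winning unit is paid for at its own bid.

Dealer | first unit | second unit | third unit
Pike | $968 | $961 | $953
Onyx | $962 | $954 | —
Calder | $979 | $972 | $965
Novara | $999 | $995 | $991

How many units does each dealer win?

Calder 1, Novara 3

Merging the schedules and taking the best 4: 999 (Novara-1), 995 (Novara-2), 991 (Novara-3), 979 (Calder-1)
Next rejected bid: $972 (not a price — pay-as-bid).
Allocation: Calder 1, Novara 3.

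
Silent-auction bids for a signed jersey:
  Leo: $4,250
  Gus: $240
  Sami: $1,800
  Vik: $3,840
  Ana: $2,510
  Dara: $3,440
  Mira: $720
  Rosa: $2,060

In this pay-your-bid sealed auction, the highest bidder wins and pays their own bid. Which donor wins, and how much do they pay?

Leo pays $4,250

Bids ranked: 4,250 (Leo) > 3,840 (Vik) > 3,440 (Dara) > 2,510 (Ana) > 2,060 (Rosa) > 1,800 (Sami) > …
Leo has the highest bid and pays exactly that: $4,250.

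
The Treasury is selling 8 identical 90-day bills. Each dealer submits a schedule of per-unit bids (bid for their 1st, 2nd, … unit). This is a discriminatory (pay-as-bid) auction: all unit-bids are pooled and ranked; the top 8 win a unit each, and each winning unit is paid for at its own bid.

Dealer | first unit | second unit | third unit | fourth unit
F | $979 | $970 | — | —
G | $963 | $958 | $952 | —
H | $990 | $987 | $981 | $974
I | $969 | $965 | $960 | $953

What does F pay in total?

F pays $1,949

All unit-bids, highest first — top 8: 990 (H-1), 987 (H-2), 981 (H-3), 979 (F-1), 974 (H-4), 970 (F-2), 969 (I-1), 965 (I-2)
Next rejected bid: $963 (not a price — pay-as-bid).
F's winning unit-bids: 979 + 970 = $1,949.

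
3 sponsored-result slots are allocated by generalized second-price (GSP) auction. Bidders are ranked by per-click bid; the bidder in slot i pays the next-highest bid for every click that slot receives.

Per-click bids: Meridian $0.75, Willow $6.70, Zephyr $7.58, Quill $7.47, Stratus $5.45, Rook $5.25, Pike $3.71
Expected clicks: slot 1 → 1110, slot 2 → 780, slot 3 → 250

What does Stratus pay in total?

Per-click bids in order: $7.58 (Zephyr) > $7.47 (Quill) > $6.70 (Willow) > $5.45 (Stratus) > …
Stratus ranks below slot 3 → no slot, pays nothing.

Stratus pays $0.00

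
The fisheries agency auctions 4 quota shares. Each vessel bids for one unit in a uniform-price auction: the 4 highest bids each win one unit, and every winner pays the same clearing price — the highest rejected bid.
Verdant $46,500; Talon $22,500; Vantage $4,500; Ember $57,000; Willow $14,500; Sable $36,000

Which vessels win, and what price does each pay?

Ember, Verdant, Sable, Talon; each pays $14,500

Ordering the bids: 57,000 (Ember), 46,500 (Verdant), 36,000 (Sable), 22,500 (Talon), 14,500 (Willow), 4,500 (Vantage)
Top 4: Ember, Verdant, Sable, Talon.
Highest unsuccessful bid: $14,500 → clearing price.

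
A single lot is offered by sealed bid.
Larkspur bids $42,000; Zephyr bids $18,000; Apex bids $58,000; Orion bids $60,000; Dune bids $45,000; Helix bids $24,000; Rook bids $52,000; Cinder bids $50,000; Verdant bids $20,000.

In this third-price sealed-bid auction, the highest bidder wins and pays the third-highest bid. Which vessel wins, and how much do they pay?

Orion pays $52,000

Sorting bids: 60,000 (Orion) > 58,000 (Apex) > 52,000 (Rook) > 50,000 (Cinder) > 45,000 (Dune) > 42,000 (Larkspur) > …
Orion is highest; pays the third-highest bid, $52,000.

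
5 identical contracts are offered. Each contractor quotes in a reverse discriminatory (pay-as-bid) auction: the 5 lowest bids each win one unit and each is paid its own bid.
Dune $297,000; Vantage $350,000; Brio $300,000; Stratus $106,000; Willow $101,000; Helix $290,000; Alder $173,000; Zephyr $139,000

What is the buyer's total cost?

Total cost: $809,000

Bids ranked low→high: 101,000 (Willow), 106,000 (Stratus), 139,000 (Zephyr), 173,000 (Alder), 290,000 (Helix), 297,000 (Dune), 300,000 (Brio), …
Winners (5 units): Willow, Stratus, Zephyr, Alder, Helix.
Total cost = 101,000 + 106,000 + 139,000 + 173,000 + 290,000 = $809,000.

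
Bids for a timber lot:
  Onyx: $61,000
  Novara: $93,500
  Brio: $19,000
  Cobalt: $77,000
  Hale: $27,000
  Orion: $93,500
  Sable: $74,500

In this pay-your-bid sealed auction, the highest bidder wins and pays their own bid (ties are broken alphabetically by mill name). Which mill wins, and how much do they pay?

Pay-your-bid sealed auction: the highest bidder wins and pays their own bid.
Bids ranked: 93,500 (Novara) > 93,500 (Orion) > 77,000 (Cobalt) > 74,500 (Sable) > 61,000 (Onyx) > 27,000 (Hale) > …
Novara and Orion tie at $93,500; tie-break gives it to Novara.
Novara has the highest bid and pays exactly that: $93,500.

Novara pays $93,500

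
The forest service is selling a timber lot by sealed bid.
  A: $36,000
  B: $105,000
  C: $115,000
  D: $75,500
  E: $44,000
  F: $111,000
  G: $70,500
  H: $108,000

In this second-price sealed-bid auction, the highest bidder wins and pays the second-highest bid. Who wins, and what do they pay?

C pays $111,000

Second-price sealed-bid auction: the highest bidder wins and pays the second-highest bid.
Bids ranked: 115,000 (C) > 111,000 (F) > 108,000 (H) > 105,000 (B) > 75,500 (D) > 70,500 (G) > …
Second-price: C pays F's bid of $111,000.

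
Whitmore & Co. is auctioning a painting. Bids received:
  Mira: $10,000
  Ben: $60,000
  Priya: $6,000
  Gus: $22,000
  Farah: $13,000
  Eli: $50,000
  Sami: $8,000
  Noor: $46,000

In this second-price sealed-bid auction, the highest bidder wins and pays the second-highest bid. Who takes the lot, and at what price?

Bids in order: 60,000 (Ben) > 50,000 (Eli) > 46,000 (Noor) > 22,000 (Gus) > 13,000 (Farah) > 10,000 (Mira) > …
Ben is highest; pays the second-highest bid, $50,000.

Ben pays $50,000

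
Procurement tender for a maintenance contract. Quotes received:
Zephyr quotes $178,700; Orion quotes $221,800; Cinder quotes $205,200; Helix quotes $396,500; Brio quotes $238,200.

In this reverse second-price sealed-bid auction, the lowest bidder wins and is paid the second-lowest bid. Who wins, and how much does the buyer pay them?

Sorting bids: 178,700 (Zephyr) < 205,200 (Cinder) < 221,800 (Orion) < 238,200 (Brio) < 396,500 (Helix)
Second-price: Zephyr is paid Cinder's bid of $205,200.

Zephyr is paid $205,200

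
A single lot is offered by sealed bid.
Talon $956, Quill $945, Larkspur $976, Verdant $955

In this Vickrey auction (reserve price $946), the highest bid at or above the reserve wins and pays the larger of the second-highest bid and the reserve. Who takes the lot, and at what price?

Vickrey auction (reserve price $946): the highest bid at or above the reserve wins and pays the larger of the second-highest bid and the reserve.
Sorting bids: 976 (Larkspur) > 956 (Talon) > 955 (Verdant) > 945 (Quill)
Highest eligible bid: Larkspur at $976.
max(second-highest $956, reserve $946) = $956; the reserve does not bind.

Larkspur pays $956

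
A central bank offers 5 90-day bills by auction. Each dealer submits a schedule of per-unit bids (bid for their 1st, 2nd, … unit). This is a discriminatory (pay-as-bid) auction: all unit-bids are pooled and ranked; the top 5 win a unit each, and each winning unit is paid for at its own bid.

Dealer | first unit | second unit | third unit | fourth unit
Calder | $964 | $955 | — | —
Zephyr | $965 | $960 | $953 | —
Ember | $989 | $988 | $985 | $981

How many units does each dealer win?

Ember 4, Zephyr 1

All unit-bids, highest first — top 5: 989 (Ember-1), 988 (Ember-2), 985 (Ember-3), 981 (Ember-4), 965 (Zephyr-1)
Next rejected bid: $964 (not a price — pay-as-bid).
Allocation: Ember 4, Zephyr 1.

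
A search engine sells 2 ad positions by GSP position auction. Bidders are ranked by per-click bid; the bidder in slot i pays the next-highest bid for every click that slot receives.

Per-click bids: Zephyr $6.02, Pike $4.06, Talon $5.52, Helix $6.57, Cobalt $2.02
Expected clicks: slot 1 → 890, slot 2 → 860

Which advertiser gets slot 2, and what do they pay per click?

Ranked by bid: $6.57 (Helix) > $6.02 (Zephyr) > $5.52 (Talon) > …
Slot 2 goes to the second-ranked bidder, Zephyr, who pays the next bid down: $5.52/click.

Zephyr; $5.52 per click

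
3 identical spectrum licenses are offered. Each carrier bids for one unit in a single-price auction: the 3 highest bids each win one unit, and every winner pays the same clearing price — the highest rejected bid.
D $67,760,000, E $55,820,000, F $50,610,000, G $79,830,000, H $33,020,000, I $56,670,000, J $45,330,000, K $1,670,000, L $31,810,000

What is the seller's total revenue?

Ordering the bids: 79,830,000 (G), 67,760,000 (D), 56,670,000 (I), 55,820,000 (E), 50,610,000 (F), …
Winners (3 units): G, D, I.
First losing bid is E's $55,820,000, which sets the uniform price.
Total revenue = 3 × $55,820,000 = $167,460,000.

Total revenue: $167,460,000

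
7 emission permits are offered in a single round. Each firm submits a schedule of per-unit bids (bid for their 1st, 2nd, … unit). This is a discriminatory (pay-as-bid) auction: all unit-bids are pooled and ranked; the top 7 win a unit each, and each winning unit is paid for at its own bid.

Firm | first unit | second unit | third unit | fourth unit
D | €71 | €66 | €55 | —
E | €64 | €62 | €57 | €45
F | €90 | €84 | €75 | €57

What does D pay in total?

All unit-bids, highest first — top 7: 90 (F-1), 84 (F-2), 75 (F-3), 71 (D-1), 66 (D-2), 64 (E-1), 62 (E-2)
Next rejected bid: €57 (not a price — pay-as-bid).
D's winning unit-bids: 71 + 66 = €137.

D pays €137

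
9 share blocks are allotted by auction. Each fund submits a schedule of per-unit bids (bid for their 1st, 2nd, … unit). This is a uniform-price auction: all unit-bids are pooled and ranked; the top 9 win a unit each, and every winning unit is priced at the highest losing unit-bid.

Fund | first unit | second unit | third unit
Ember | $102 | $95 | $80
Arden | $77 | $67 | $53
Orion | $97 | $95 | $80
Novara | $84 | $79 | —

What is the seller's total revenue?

Total revenue: $603

All unit-bids, highest first — top 9: 102 (Ember-1), 97 (Orion-1), 95 (Ember-2), 95 (Orion-2), 84 (Novara-1), 80 (Ember-3), 80 (Orion-3), 79 (Novara-2), 77 (Arden-1)
The (k+1)-th unit-bid is $67.
Allocation: Arden 1, Ember 3, Novara 2, Orion 3. Every unit priced at $67.
Revenue = 9 × 67 = $603.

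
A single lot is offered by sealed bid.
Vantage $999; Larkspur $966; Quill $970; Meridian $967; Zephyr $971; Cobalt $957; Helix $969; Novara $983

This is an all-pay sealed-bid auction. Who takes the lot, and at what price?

Sorting bids: 999 (Vantage) > 983 (Novara) > 971 (Zephyr) > 970 (Quill) > 969 (Helix) > 967 (Meridian) > …
Vantage wins with the top bid; all bids are sunk regardless.

Vantage pays $999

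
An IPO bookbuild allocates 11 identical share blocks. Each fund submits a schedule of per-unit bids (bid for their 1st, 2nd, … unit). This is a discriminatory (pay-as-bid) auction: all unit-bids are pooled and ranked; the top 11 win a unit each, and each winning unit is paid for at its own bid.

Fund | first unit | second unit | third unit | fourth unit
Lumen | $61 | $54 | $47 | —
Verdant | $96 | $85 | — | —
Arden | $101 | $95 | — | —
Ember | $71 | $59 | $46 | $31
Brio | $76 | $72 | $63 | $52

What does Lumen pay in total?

Lumen pays $115

All unit-bids, highest first — top 11: 101 (Arden-1), 96 (Verdant-1), 95 (Arden-2), 85 (Verdant-2), 76 (Brio-1), 72 (Brio-2), 71 (Ember-1), 63 (Brio-3), 61 (Lumen-1), 59 (Ember-2), 54 (Lumen-2)
Next rejected bid: $52 (not a price — pay-as-bid).
Lumen's winning unit-bids: 61 + 54 = $115.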